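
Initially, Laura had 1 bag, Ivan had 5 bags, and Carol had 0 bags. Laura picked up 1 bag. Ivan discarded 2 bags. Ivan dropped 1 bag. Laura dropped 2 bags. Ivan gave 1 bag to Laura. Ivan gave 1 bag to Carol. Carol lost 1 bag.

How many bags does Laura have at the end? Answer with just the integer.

Answer: 1

Derivation:
Tracking counts step by step:
Start: Laura=1, Ivan=5, Carol=0
Event 1 (Laura +1): Laura: 1 -> 2. State: Laura=2, Ivan=5, Carol=0
Event 2 (Ivan -2): Ivan: 5 -> 3. State: Laura=2, Ivan=3, Carol=0
Event 3 (Ivan -1): Ivan: 3 -> 2. State: Laura=2, Ivan=2, Carol=0
Event 4 (Laura -2): Laura: 2 -> 0. State: Laura=0, Ivan=2, Carol=0
Event 5 (Ivan -> Laura, 1): Ivan: 2 -> 1, Laura: 0 -> 1. State: Laura=1, Ivan=1, Carol=0
Event 6 (Ivan -> Carol, 1): Ivan: 1 -> 0, Carol: 0 -> 1. State: Laura=1, Ivan=0, Carol=1
Event 7 (Carol -1): Carol: 1 -> 0. State: Laura=1, Ivan=0, Carol=0

Laura's final count: 1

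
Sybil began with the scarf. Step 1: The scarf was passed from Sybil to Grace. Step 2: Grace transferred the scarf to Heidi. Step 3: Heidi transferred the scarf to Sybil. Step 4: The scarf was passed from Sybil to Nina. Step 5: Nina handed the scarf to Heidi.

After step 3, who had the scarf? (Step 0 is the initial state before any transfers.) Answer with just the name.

Answer: Sybil

Derivation:
Tracking the scarf holder through step 3:
After step 0 (start): Sybil
After step 1: Grace
After step 2: Heidi
After step 3: Sybil

At step 3, the holder is Sybil.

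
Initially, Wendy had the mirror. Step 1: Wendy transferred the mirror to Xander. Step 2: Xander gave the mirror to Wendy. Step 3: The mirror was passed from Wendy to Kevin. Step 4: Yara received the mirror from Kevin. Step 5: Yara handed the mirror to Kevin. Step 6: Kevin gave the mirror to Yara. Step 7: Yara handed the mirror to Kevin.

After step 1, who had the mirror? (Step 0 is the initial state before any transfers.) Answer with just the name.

Answer: Xander

Derivation:
Tracking the mirror holder through step 1:
After step 0 (start): Wendy
After step 1: Xander

At step 1, the holder is Xander.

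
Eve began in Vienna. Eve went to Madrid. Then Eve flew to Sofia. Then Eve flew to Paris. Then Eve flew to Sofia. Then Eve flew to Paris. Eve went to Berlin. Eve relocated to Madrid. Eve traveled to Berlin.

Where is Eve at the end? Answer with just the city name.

Answer: Berlin

Derivation:
Tracking Eve's location:
Start: Eve is in Vienna.
After move 1: Vienna -> Madrid. Eve is in Madrid.
After move 2: Madrid -> Sofia. Eve is in Sofia.
After move 3: Sofia -> Paris. Eve is in Paris.
After move 4: Paris -> Sofia. Eve is in Sofia.
After move 5: Sofia -> Paris. Eve is in Paris.
After move 6: Paris -> Berlin. Eve is in Berlin.
After move 7: Berlin -> Madrid. Eve is in Madrid.
After move 8: Madrid -> Berlin. Eve is in Berlin.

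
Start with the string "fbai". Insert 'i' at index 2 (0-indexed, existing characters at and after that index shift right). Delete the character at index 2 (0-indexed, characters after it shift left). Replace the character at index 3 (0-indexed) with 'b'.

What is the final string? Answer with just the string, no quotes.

Answer: fbab

Derivation:
Applying each edit step by step:
Start: "fbai"
Op 1 (insert 'i' at idx 2): "fbai" -> "fbiai"
Op 2 (delete idx 2 = 'i'): "fbiai" -> "fbai"
Op 3 (replace idx 3: 'i' -> 'b'): "fbai" -> "fbab"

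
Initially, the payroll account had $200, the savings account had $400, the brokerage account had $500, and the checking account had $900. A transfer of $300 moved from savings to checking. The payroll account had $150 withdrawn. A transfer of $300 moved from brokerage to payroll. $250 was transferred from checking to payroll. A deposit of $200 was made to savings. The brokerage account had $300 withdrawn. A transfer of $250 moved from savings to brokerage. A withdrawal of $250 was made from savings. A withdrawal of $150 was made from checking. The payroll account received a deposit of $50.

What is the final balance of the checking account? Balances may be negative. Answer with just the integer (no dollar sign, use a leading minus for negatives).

Answer: 800

Derivation:
Tracking account balances step by step:
Start: payroll=200, savings=400, brokerage=500, checking=900
Event 1 (transfer 300 savings -> checking): savings: 400 - 300 = 100, checking: 900 + 300 = 1200. Balances: payroll=200, savings=100, brokerage=500, checking=1200
Event 2 (withdraw 150 from payroll): payroll: 200 - 150 = 50. Balances: payroll=50, savings=100, brokerage=500, checking=1200
Event 3 (transfer 300 brokerage -> payroll): brokerage: 500 - 300 = 200, payroll: 50 + 300 = 350. Balances: payroll=350, savings=100, brokerage=200, checking=1200
Event 4 (transfer 250 checking -> payroll): checking: 1200 - 250 = 950, payroll: 350 + 250 = 600. Balances: payroll=600, savings=100, brokerage=200, checking=950
Event 5 (deposit 200 to savings): savings: 100 + 200 = 300. Balances: payroll=600, savings=300, brokerage=200, checking=950
Event 6 (withdraw 300 from brokerage): brokerage: 200 - 300 = -100. Balances: payroll=600, savings=300, brokerage=-100, checking=950
Event 7 (transfer 250 savings -> brokerage): savings: 300 - 250 = 50, brokerage: -100 + 250 = 150. Balances: payroll=600, savings=50, brokerage=150, checking=950
Event 8 (withdraw 250 from savings): savings: 50 - 250 = -200. Balances: payroll=600, savings=-200, brokerage=150, checking=950
Event 9 (withdraw 150 from checking): checking: 950 - 150 = 800. Balances: payroll=600, savings=-200, brokerage=150, checking=800
Event 10 (deposit 50 to payroll): payroll: 600 + 50 = 650. Balances: payroll=650, savings=-200, brokerage=150, checking=800

Final balance of checking: 800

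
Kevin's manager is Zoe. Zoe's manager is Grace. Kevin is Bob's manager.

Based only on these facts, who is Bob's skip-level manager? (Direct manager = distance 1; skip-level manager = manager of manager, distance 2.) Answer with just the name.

Answer: Zoe

Derivation:
Reconstructing the manager chain from the given facts:
  Grace -> Zoe -> Kevin -> Bob
(each arrow means 'manager of the next')
Positions in the chain (0 = top):
  position of Grace: 0
  position of Zoe: 1
  position of Kevin: 2
  position of Bob: 3

Bob is at position 3; the skip-level manager is 2 steps up the chain, i.e. position 1: Zoe.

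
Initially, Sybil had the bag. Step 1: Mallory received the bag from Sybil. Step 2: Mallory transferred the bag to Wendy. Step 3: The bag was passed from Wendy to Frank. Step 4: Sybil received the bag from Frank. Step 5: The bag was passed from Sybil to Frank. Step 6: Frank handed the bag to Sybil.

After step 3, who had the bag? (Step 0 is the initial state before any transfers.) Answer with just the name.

Answer: Frank

Derivation:
Tracking the bag holder through step 3:
After step 0 (start): Sybil
After step 1: Mallory
After step 2: Wendy
After step 3: Frank

At step 3, the holder is Frank.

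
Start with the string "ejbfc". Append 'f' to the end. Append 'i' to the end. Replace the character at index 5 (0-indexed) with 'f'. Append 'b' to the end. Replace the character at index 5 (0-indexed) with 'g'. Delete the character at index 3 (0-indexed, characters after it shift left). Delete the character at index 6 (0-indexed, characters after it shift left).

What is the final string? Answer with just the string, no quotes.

Applying each edit step by step:
Start: "ejbfc"
Op 1 (append 'f'): "ejbfc" -> "ejbfcf"
Op 2 (append 'i'): "ejbfcf" -> "ejbfcfi"
Op 3 (replace idx 5: 'f' -> 'f'): "ejbfcfi" -> "ejbfcfi"
Op 4 (append 'b'): "ejbfcfi" -> "ejbfcfib"
Op 5 (replace idx 5: 'f' -> 'g'): "ejbfcfib" -> "ejbfcgib"
Op 6 (delete idx 3 = 'f'): "ejbfcgib" -> "ejbcgib"
Op 7 (delete idx 6 = 'b'): "ejbcgib" -> "ejbcgi"

Answer: ejbcgi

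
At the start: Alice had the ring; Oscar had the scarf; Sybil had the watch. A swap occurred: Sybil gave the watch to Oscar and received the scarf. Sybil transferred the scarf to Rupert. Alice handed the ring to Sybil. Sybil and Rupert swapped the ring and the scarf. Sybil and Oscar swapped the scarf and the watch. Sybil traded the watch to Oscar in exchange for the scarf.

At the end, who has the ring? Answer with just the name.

Tracking all object holders:
Start: ring:Alice, scarf:Oscar, watch:Sybil
Event 1 (swap watch<->scarf: now watch:Oscar, scarf:Sybil). State: ring:Alice, scarf:Sybil, watch:Oscar
Event 2 (give scarf: Sybil -> Rupert). State: ring:Alice, scarf:Rupert, watch:Oscar
Event 3 (give ring: Alice -> Sybil). State: ring:Sybil, scarf:Rupert, watch:Oscar
Event 4 (swap ring<->scarf: now ring:Rupert, scarf:Sybil). State: ring:Rupert, scarf:Sybil, watch:Oscar
Event 5 (swap scarf<->watch: now scarf:Oscar, watch:Sybil). State: ring:Rupert, scarf:Oscar, watch:Sybil
Event 6 (swap watch<->scarf: now watch:Oscar, scarf:Sybil). State: ring:Rupert, scarf:Sybil, watch:Oscar

Final state: ring:Rupert, scarf:Sybil, watch:Oscar
The ring is held by Rupert.

Answer: Rupert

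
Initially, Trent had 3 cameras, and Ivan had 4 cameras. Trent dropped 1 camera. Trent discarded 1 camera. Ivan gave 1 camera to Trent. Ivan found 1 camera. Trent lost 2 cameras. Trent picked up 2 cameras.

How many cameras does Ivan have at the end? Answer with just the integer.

Answer: 4

Derivation:
Tracking counts step by step:
Start: Trent=3, Ivan=4
Event 1 (Trent -1): Trent: 3 -> 2. State: Trent=2, Ivan=4
Event 2 (Trent -1): Trent: 2 -> 1. State: Trent=1, Ivan=4
Event 3 (Ivan -> Trent, 1): Ivan: 4 -> 3, Trent: 1 -> 2. State: Trent=2, Ivan=3
Event 4 (Ivan +1): Ivan: 3 -> 4. State: Trent=2, Ivan=4
Event 5 (Trent -2): Trent: 2 -> 0. State: Trent=0, Ivan=4
Event 6 (Trent +2): Trent: 0 -> 2. State: Trent=2, Ivan=4

Ivan's final count: 4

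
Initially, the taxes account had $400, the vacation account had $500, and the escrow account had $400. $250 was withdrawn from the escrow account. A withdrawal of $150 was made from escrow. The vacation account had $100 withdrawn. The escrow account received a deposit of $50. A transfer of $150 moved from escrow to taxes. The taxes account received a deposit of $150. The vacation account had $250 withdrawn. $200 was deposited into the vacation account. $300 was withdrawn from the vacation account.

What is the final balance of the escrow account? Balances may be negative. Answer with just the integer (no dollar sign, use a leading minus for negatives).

Answer: -100

Derivation:
Tracking account balances step by step:
Start: taxes=400, vacation=500, escrow=400
Event 1 (withdraw 250 from escrow): escrow: 400 - 250 = 150. Balances: taxes=400, vacation=500, escrow=150
Event 2 (withdraw 150 from escrow): escrow: 150 - 150 = 0. Balances: taxes=400, vacation=500, escrow=0
Event 3 (withdraw 100 from vacation): vacation: 500 - 100 = 400. Balances: taxes=400, vacation=400, escrow=0
Event 4 (deposit 50 to escrow): escrow: 0 + 50 = 50. Balances: taxes=400, vacation=400, escrow=50
Event 5 (transfer 150 escrow -> taxes): escrow: 50 - 150 = -100, taxes: 400 + 150 = 550. Balances: taxes=550, vacation=400, escrow=-100
Event 6 (deposit 150 to taxes): taxes: 550 + 150 = 700. Balances: taxes=700, vacation=400, escrow=-100
Event 7 (withdraw 250 from vacation): vacation: 400 - 250 = 150. Balances: taxes=700, vacation=150, escrow=-100
Event 8 (deposit 200 to vacation): vacation: 150 + 200 = 350. Balances: taxes=700, vacation=350, escrow=-100
Event 9 (withdraw 300 from vacation): vacation: 350 - 300 = 50. Balances: taxes=700, vacation=50, escrow=-100

Final balance of escrow: -100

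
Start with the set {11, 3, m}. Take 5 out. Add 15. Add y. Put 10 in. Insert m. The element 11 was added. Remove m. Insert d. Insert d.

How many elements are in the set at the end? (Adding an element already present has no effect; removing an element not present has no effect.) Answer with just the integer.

Tracking the set through each operation:
Start: {11, 3, m}
Event 1 (remove 5): not present, no change. Set: {11, 3, m}
Event 2 (add 15): added. Set: {11, 15, 3, m}
Event 3 (add y): added. Set: {11, 15, 3, m, y}
Event 4 (add 10): added. Set: {10, 11, 15, 3, m, y}
Event 5 (add m): already present, no change. Set: {10, 11, 15, 3, m, y}
Event 6 (add 11): already present, no change. Set: {10, 11, 15, 3, m, y}
Event 7 (remove m): removed. Set: {10, 11, 15, 3, y}
Event 8 (add d): added. Set: {10, 11, 15, 3, d, y}
Event 9 (add d): already present, no change. Set: {10, 11, 15, 3, d, y}

Final set: {10, 11, 15, 3, d, y} (size 6)

Answer: 6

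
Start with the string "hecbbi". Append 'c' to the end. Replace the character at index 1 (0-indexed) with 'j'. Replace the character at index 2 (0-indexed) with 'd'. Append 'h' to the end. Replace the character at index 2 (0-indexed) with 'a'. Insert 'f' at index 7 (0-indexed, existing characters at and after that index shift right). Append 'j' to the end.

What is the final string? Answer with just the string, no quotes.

Answer: hjabbicfhj

Derivation:
Applying each edit step by step:
Start: "hecbbi"
Op 1 (append 'c'): "hecbbi" -> "hecbbic"
Op 2 (replace idx 1: 'e' -> 'j'): "hecbbic" -> "hjcbbic"
Op 3 (replace idx 2: 'c' -> 'd'): "hjcbbic" -> "hjdbbic"
Op 4 (append 'h'): "hjdbbic" -> "hjdbbich"
Op 5 (replace idx 2: 'd' -> 'a'): "hjdbbich" -> "hjabbich"
Op 6 (insert 'f' at idx 7): "hjabbich" -> "hjabbicfh"
Op 7 (append 'j'): "hjabbicfh" -> "hjabbicfhj"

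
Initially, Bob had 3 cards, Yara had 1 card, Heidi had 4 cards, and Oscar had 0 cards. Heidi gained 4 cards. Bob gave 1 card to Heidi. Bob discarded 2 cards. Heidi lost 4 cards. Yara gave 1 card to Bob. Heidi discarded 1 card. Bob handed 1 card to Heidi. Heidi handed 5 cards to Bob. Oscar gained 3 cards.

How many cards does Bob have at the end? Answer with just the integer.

Answer: 5

Derivation:
Tracking counts step by step:
Start: Bob=3, Yara=1, Heidi=4, Oscar=0
Event 1 (Heidi +4): Heidi: 4 -> 8. State: Bob=3, Yara=1, Heidi=8, Oscar=0
Event 2 (Bob -> Heidi, 1): Bob: 3 -> 2, Heidi: 8 -> 9. State: Bob=2, Yara=1, Heidi=9, Oscar=0
Event 3 (Bob -2): Bob: 2 -> 0. State: Bob=0, Yara=1, Heidi=9, Oscar=0
Event 4 (Heidi -4): Heidi: 9 -> 5. State: Bob=0, Yara=1, Heidi=5, Oscar=0
Event 5 (Yara -> Bob, 1): Yara: 1 -> 0, Bob: 0 -> 1. State: Bob=1, Yara=0, Heidi=5, Oscar=0
Event 6 (Heidi -1): Heidi: 5 -> 4. State: Bob=1, Yara=0, Heidi=4, Oscar=0
Event 7 (Bob -> Heidi, 1): Bob: 1 -> 0, Heidi: 4 -> 5. State: Bob=0, Yara=0, Heidi=5, Oscar=0
Event 8 (Heidi -> Bob, 5): Heidi: 5 -> 0, Bob: 0 -> 5. State: Bob=5, Yara=0, Heidi=0, Oscar=0
Event 9 (Oscar +3): Oscar: 0 -> 3. State: Bob=5, Yara=0, Heidi=0, Oscar=3

Bob's final count: 5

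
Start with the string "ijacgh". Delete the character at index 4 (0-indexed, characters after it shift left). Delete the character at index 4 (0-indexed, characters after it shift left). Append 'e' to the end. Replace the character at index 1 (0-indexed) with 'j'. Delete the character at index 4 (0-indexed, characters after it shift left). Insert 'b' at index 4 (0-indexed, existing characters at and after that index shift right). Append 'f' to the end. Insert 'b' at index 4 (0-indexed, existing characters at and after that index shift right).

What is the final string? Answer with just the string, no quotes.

Applying each edit step by step:
Start: "ijacgh"
Op 1 (delete idx 4 = 'g'): "ijacgh" -> "ijach"
Op 2 (delete idx 4 = 'h'): "ijach" -> "ijac"
Op 3 (append 'e'): "ijac" -> "ijace"
Op 4 (replace idx 1: 'j' -> 'j'): "ijace" -> "ijace"
Op 5 (delete idx 4 = 'e'): "ijace" -> "ijac"
Op 6 (insert 'b' at idx 4): "ijac" -> "ijacb"
Op 7 (append 'f'): "ijacb" -> "ijacbf"
Op 8 (insert 'b' at idx 4): "ijacbf" -> "ijacbbf"

Answer: ijacbbf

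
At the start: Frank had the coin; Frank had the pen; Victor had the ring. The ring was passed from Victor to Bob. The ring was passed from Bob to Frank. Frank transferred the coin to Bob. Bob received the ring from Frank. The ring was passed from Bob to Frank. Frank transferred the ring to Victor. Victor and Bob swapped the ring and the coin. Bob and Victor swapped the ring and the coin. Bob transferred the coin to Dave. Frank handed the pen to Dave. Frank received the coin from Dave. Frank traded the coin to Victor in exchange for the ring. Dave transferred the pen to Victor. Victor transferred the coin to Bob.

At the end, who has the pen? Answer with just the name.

Answer: Victor

Derivation:
Tracking all object holders:
Start: coin:Frank, pen:Frank, ring:Victor
Event 1 (give ring: Victor -> Bob). State: coin:Frank, pen:Frank, ring:Bob
Event 2 (give ring: Bob -> Frank). State: coin:Frank, pen:Frank, ring:Frank
Event 3 (give coin: Frank -> Bob). State: coin:Bob, pen:Frank, ring:Frank
Event 4 (give ring: Frank -> Bob). State: coin:Bob, pen:Frank, ring:Bob
Event 5 (give ring: Bob -> Frank). State: coin:Bob, pen:Frank, ring:Frank
Event 6 (give ring: Frank -> Victor). State: coin:Bob, pen:Frank, ring:Victor
Event 7 (swap ring<->coin: now ring:Bob, coin:Victor). State: coin:Victor, pen:Frank, ring:Bob
Event 8 (swap ring<->coin: now ring:Victor, coin:Bob). State: coin:Bob, pen:Frank, ring:Victor
Event 9 (give coin: Bob -> Dave). State: coin:Dave, pen:Frank, ring:Victor
Event 10 (give pen: Frank -> Dave). State: coin:Dave, pen:Dave, ring:Victor
Event 11 (give coin: Dave -> Frank). State: coin:Frank, pen:Dave, ring:Victor
Event 12 (swap coin<->ring: now coin:Victor, ring:Frank). State: coin:Victor, pen:Dave, ring:Frank
Event 13 (give pen: Dave -> Victor). State: coin:Victor, pen:Victor, ring:Frank
Event 14 (give coin: Victor -> Bob). State: coin:Bob, pen:Victor, ring:Frank

Final state: coin:Bob, pen:Victor, ring:Frank
The pen is held by Victor.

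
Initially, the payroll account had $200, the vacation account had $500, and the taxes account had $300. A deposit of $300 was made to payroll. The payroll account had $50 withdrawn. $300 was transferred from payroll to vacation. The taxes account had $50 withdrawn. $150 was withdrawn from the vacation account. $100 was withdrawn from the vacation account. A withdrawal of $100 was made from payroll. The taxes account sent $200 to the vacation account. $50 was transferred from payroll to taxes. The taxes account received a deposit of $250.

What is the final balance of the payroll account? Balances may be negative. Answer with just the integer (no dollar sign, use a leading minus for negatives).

Answer: 0

Derivation:
Tracking account balances step by step:
Start: payroll=200, vacation=500, taxes=300
Event 1 (deposit 300 to payroll): payroll: 200 + 300 = 500. Balances: payroll=500, vacation=500, taxes=300
Event 2 (withdraw 50 from payroll): payroll: 500 - 50 = 450. Balances: payroll=450, vacation=500, taxes=300
Event 3 (transfer 300 payroll -> vacation): payroll: 450 - 300 = 150, vacation: 500 + 300 = 800. Balances: payroll=150, vacation=800, taxes=300
Event 4 (withdraw 50 from taxes): taxes: 300 - 50 = 250. Balances: payroll=150, vacation=800, taxes=250
Event 5 (withdraw 150 from vacation): vacation: 800 - 150 = 650. Balances: payroll=150, vacation=650, taxes=250
Event 6 (withdraw 100 from vacation): vacation: 650 - 100 = 550. Balances: payroll=150, vacation=550, taxes=250
Event 7 (withdraw 100 from payroll): payroll: 150 - 100 = 50. Balances: payroll=50, vacation=550, taxes=250
Event 8 (transfer 200 taxes -> vacation): taxes: 250 - 200 = 50, vacation: 550 + 200 = 750. Balances: payroll=50, vacation=750, taxes=50
Event 9 (transfer 50 payroll -> taxes): payroll: 50 - 50 = 0, taxes: 50 + 50 = 100. Balances: payroll=0, vacation=750, taxes=100
Event 10 (deposit 250 to taxes): taxes: 100 + 250 = 350. Balances: payroll=0, vacation=750, taxes=350

Final balance of payroll: 0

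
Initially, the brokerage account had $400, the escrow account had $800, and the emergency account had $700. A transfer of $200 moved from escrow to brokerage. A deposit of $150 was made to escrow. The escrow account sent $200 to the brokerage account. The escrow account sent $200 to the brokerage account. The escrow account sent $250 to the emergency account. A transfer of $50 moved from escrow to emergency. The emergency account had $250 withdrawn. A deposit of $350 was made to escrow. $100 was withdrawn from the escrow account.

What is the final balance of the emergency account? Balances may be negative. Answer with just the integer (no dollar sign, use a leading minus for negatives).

Answer: 750

Derivation:
Tracking account balances step by step:
Start: brokerage=400, escrow=800, emergency=700
Event 1 (transfer 200 escrow -> brokerage): escrow: 800 - 200 = 600, brokerage: 400 + 200 = 600. Balances: brokerage=600, escrow=600, emergency=700
Event 2 (deposit 150 to escrow): escrow: 600 + 150 = 750. Balances: brokerage=600, escrow=750, emergency=700
Event 3 (transfer 200 escrow -> brokerage): escrow: 750 - 200 = 550, brokerage: 600 + 200 = 800. Balances: brokerage=800, escrow=550, emergency=700
Event 4 (transfer 200 escrow -> brokerage): escrow: 550 - 200 = 350, brokerage: 800 + 200 = 1000. Balances: brokerage=1000, escrow=350, emergency=700
Event 5 (transfer 250 escrow -> emergency): escrow: 350 - 250 = 100, emergency: 700 + 250 = 950. Balances: brokerage=1000, escrow=100, emergency=950
Event 6 (transfer 50 escrow -> emergency): escrow: 100 - 50 = 50, emergency: 950 + 50 = 1000. Balances: brokerage=1000, escrow=50, emergency=1000
Event 7 (withdraw 250 from emergency): emergency: 1000 - 250 = 750. Balances: brokerage=1000, escrow=50, emergency=750
Event 8 (deposit 350 to escrow): escrow: 50 + 350 = 400. Balances: brokerage=1000, escrow=400, emergency=750
Event 9 (withdraw 100 from escrow): escrow: 400 - 100 = 300. Balances: brokerage=1000, escrow=300, emergency=750

Final balance of emergency: 750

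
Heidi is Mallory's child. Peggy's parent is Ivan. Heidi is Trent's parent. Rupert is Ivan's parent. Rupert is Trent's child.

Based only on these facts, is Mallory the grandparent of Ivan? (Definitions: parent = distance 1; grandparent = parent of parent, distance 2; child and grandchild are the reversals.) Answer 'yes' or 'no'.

Reconstructing the parent chain from the given facts:
  Mallory -> Heidi -> Trent -> Rupert -> Ivan -> Peggy
(each arrow means 'parent of the next')
Positions in the chain (0 = top):
  position of Mallory: 0
  position of Heidi: 1
  position of Trent: 2
  position of Rupert: 3
  position of Ivan: 4
  position of Peggy: 5

Mallory is at position 0, Ivan is at position 4; signed distance (j - i) = 4.
'grandparent' requires j - i = 2. Actual distance is 4, so the relation does NOT hold.

Answer: no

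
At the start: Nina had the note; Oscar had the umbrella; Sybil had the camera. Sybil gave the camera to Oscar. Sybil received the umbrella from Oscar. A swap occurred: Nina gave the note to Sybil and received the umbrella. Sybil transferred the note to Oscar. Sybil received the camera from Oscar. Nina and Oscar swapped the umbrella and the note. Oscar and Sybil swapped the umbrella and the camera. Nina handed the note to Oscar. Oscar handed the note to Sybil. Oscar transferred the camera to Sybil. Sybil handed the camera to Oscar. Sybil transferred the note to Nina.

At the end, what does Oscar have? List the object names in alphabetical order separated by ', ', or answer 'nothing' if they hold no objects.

Tracking all object holders:
Start: note:Nina, umbrella:Oscar, camera:Sybil
Event 1 (give camera: Sybil -> Oscar). State: note:Nina, umbrella:Oscar, camera:Oscar
Event 2 (give umbrella: Oscar -> Sybil). State: note:Nina, umbrella:Sybil, camera:Oscar
Event 3 (swap note<->umbrella: now note:Sybil, umbrella:Nina). State: note:Sybil, umbrella:Nina, camera:Oscar
Event 4 (give note: Sybil -> Oscar). State: note:Oscar, umbrella:Nina, camera:Oscar
Event 5 (give camera: Oscar -> Sybil). State: note:Oscar, umbrella:Nina, camera:Sybil
Event 6 (swap umbrella<->note: now umbrella:Oscar, note:Nina). State: note:Nina, umbrella:Oscar, camera:Sybil
Event 7 (swap umbrella<->camera: now umbrella:Sybil, camera:Oscar). State: note:Nina, umbrella:Sybil, camera:Oscar
Event 8 (give note: Nina -> Oscar). State: note:Oscar, umbrella:Sybil, camera:Oscar
Event 9 (give note: Oscar -> Sybil). State: note:Sybil, umbrella:Sybil, camera:Oscar
Event 10 (give camera: Oscar -> Sybil). State: note:Sybil, umbrella:Sybil, camera:Sybil
Event 11 (give camera: Sybil -> Oscar). State: note:Sybil, umbrella:Sybil, camera:Oscar
Event 12 (give note: Sybil -> Nina). State: note:Nina, umbrella:Sybil, camera:Oscar

Final state: note:Nina, umbrella:Sybil, camera:Oscar
Oscar holds: camera.

Answer: camera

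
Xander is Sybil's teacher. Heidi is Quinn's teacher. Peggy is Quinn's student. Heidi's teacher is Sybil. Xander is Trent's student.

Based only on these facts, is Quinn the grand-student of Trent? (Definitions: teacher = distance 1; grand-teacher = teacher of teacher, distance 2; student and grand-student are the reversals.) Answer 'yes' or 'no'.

Answer: no

Derivation:
Reconstructing the teacher chain from the given facts:
  Trent -> Xander -> Sybil -> Heidi -> Quinn -> Peggy
(each arrow means 'teacher of the next')
Positions in the chain (0 = top):
  position of Trent: 0
  position of Xander: 1
  position of Sybil: 2
  position of Heidi: 3
  position of Quinn: 4
  position of Peggy: 5

Quinn is at position 4, Trent is at position 0; signed distance (j - i) = -4.
'grand-student' requires j - i = -2. Actual distance is -4, so the relation does NOT hold.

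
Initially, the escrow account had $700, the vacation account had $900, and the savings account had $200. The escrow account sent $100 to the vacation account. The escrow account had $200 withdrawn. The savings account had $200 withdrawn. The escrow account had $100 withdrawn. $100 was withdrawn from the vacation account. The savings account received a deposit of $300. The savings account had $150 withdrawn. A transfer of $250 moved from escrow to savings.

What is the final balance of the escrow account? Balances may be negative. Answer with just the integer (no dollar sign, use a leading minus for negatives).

Tracking account balances step by step:
Start: escrow=700, vacation=900, savings=200
Event 1 (transfer 100 escrow -> vacation): escrow: 700 - 100 = 600, vacation: 900 + 100 = 1000. Balances: escrow=600, vacation=1000, savings=200
Event 2 (withdraw 200 from escrow): escrow: 600 - 200 = 400. Balances: escrow=400, vacation=1000, savings=200
Event 3 (withdraw 200 from savings): savings: 200 - 200 = 0. Balances: escrow=400, vacation=1000, savings=0
Event 4 (withdraw 100 from escrow): escrow: 400 - 100 = 300. Balances: escrow=300, vacation=1000, savings=0
Event 5 (withdraw 100 from vacation): vacation: 1000 - 100 = 900. Balances: escrow=300, vacation=900, savings=0
Event 6 (deposit 300 to savings): savings: 0 + 300 = 300. Balances: escrow=300, vacation=900, savings=300
Event 7 (withdraw 150 from savings): savings: 300 - 150 = 150. Balances: escrow=300, vacation=900, savings=150
Event 8 (transfer 250 escrow -> savings): escrow: 300 - 250 = 50, savings: 150 + 250 = 400. Balances: escrow=50, vacation=900, savings=400

Final balance of escrow: 50

Answer: 50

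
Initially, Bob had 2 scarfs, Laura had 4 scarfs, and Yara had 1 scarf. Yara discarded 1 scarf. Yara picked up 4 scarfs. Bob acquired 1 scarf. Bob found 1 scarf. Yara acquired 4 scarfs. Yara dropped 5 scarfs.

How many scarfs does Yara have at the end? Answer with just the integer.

Answer: 3

Derivation:
Tracking counts step by step:
Start: Bob=2, Laura=4, Yara=1
Event 1 (Yara -1): Yara: 1 -> 0. State: Bob=2, Laura=4, Yara=0
Event 2 (Yara +4): Yara: 0 -> 4. State: Bob=2, Laura=4, Yara=4
Event 3 (Bob +1): Bob: 2 -> 3. State: Bob=3, Laura=4, Yara=4
Event 4 (Bob +1): Bob: 3 -> 4. State: Bob=4, Laura=4, Yara=4
Event 5 (Yara +4): Yara: 4 -> 8. State: Bob=4, Laura=4, Yara=8
Event 6 (Yara -5): Yara: 8 -> 3. State: Bob=4, Laura=4, Yara=3

Yara's final count: 3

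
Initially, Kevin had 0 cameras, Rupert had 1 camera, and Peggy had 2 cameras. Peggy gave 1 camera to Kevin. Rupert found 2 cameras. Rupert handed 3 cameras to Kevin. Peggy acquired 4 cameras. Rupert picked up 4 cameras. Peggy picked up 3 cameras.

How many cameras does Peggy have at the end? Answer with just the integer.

Answer: 8

Derivation:
Tracking counts step by step:
Start: Kevin=0, Rupert=1, Peggy=2
Event 1 (Peggy -> Kevin, 1): Peggy: 2 -> 1, Kevin: 0 -> 1. State: Kevin=1, Rupert=1, Peggy=1
Event 2 (Rupert +2): Rupert: 1 -> 3. State: Kevin=1, Rupert=3, Peggy=1
Event 3 (Rupert -> Kevin, 3): Rupert: 3 -> 0, Kevin: 1 -> 4. State: Kevin=4, Rupert=0, Peggy=1
Event 4 (Peggy +4): Peggy: 1 -> 5. State: Kevin=4, Rupert=0, Peggy=5
Event 5 (Rupert +4): Rupert: 0 -> 4. State: Kevin=4, Rupert=4, Peggy=5
Event 6 (Peggy +3): Peggy: 5 -> 8. State: Kevin=4, Rupert=4, Peggy=8

Peggy's final count: 8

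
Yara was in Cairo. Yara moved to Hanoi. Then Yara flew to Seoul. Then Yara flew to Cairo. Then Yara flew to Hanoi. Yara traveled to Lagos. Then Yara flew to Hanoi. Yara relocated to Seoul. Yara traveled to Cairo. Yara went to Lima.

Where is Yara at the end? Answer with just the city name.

Answer: Lima

Derivation:
Tracking Yara's location:
Start: Yara is in Cairo.
After move 1: Cairo -> Hanoi. Yara is in Hanoi.
After move 2: Hanoi -> Seoul. Yara is in Seoul.
After move 3: Seoul -> Cairo. Yara is in Cairo.
After move 4: Cairo -> Hanoi. Yara is in Hanoi.
After move 5: Hanoi -> Lagos. Yara is in Lagos.
After move 6: Lagos -> Hanoi. Yara is in Hanoi.
After move 7: Hanoi -> Seoul. Yara is in Seoul.
After move 8: Seoul -> Cairo. Yara is in Cairo.
After move 9: Cairo -> Lima. Yara is in Lima.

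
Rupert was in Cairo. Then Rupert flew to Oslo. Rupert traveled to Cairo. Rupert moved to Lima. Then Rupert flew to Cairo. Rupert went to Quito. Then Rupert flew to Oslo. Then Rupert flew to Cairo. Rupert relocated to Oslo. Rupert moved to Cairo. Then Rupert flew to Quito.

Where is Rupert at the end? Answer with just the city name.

Tracking Rupert's location:
Start: Rupert is in Cairo.
After move 1: Cairo -> Oslo. Rupert is in Oslo.
After move 2: Oslo -> Cairo. Rupert is in Cairo.
After move 3: Cairo -> Lima. Rupert is in Lima.
After move 4: Lima -> Cairo. Rupert is in Cairo.
After move 5: Cairo -> Quito. Rupert is in Quito.
After move 6: Quito -> Oslo. Rupert is in Oslo.
After move 7: Oslo -> Cairo. Rupert is in Cairo.
After move 8: Cairo -> Oslo. Rupert is in Oslo.
After move 9: Oslo -> Cairo. Rupert is in Cairo.
After move 10: Cairo -> Quito. Rupert is in Quito.

Answer: Quito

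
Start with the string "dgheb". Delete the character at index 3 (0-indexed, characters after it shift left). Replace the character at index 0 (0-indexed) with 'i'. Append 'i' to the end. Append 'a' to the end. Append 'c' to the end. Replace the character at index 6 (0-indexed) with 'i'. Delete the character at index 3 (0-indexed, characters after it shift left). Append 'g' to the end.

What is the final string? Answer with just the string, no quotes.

Applying each edit step by step:
Start: "dgheb"
Op 1 (delete idx 3 = 'e'): "dgheb" -> "dghb"
Op 2 (replace idx 0: 'd' -> 'i'): "dghb" -> "ighb"
Op 3 (append 'i'): "ighb" -> "ighbi"
Op 4 (append 'a'): "ighbi" -> "ighbia"
Op 5 (append 'c'): "ighbia" -> "ighbiac"
Op 6 (replace idx 6: 'c' -> 'i'): "ighbiac" -> "ighbiai"
Op 7 (delete idx 3 = 'b'): "ighbiai" -> "ighiai"
Op 8 (append 'g'): "ighiai" -> "ighiaig"

Answer: ighiaig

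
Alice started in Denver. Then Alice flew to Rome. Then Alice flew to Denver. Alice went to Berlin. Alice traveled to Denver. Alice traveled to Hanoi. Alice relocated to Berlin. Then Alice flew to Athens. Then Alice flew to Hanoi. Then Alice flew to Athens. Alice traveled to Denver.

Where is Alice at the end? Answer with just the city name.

Answer: Denver

Derivation:
Tracking Alice's location:
Start: Alice is in Denver.
After move 1: Denver -> Rome. Alice is in Rome.
After move 2: Rome -> Denver. Alice is in Denver.
After move 3: Denver -> Berlin. Alice is in Berlin.
After move 4: Berlin -> Denver. Alice is in Denver.
After move 5: Denver -> Hanoi. Alice is in Hanoi.
After move 6: Hanoi -> Berlin. Alice is in Berlin.
After move 7: Berlin -> Athens. Alice is in Athens.
After move 8: Athens -> Hanoi. Alice is in Hanoi.
After move 9: Hanoi -> Athens. Alice is in Athens.
After move 10: Athens -> Denver. Alice is in Denver.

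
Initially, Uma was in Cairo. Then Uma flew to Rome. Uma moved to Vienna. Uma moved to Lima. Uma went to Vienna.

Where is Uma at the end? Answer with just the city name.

Tracking Uma's location:
Start: Uma is in Cairo.
After move 1: Cairo -> Rome. Uma is in Rome.
After move 2: Rome -> Vienna. Uma is in Vienna.
After move 3: Vienna -> Lima. Uma is in Lima.
After move 4: Lima -> Vienna. Uma is in Vienna.

Answer: Vienna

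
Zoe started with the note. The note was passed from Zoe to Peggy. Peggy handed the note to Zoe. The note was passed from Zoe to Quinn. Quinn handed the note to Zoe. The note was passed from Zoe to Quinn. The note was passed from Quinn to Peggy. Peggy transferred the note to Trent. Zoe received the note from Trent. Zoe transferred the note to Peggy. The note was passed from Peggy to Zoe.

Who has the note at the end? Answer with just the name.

Answer: Zoe

Derivation:
Tracking the note through each event:
Start: Zoe has the note.
After event 1: Peggy has the note.
After event 2: Zoe has the note.
After event 3: Quinn has the note.
After event 4: Zoe has the note.
After event 5: Quinn has the note.
After event 6: Peggy has the note.
After event 7: Trent has the note.
After event 8: Zoe has the note.
After event 9: Peggy has the note.
After event 10: Zoe has the note.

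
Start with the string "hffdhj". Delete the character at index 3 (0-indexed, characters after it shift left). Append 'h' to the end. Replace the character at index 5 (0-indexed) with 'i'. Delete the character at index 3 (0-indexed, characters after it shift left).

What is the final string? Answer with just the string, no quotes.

Applying each edit step by step:
Start: "hffdhj"
Op 1 (delete idx 3 = 'd'): "hffdhj" -> "hffhj"
Op 2 (append 'h'): "hffhj" -> "hffhjh"
Op 3 (replace idx 5: 'h' -> 'i'): "hffhjh" -> "hffhji"
Op 4 (delete idx 3 = 'h'): "hffhji" -> "hffji"

Answer: hffji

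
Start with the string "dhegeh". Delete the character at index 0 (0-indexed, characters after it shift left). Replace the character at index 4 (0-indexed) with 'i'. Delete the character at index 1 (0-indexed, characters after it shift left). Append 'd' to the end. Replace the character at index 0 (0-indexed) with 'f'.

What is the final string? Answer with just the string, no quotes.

Answer: fgeid

Derivation:
Applying each edit step by step:
Start: "dhegeh"
Op 1 (delete idx 0 = 'd'): "dhegeh" -> "hegeh"
Op 2 (replace idx 4: 'h' -> 'i'): "hegeh" -> "hegei"
Op 3 (delete idx 1 = 'e'): "hegei" -> "hgei"
Op 4 (append 'd'): "hgei" -> "hgeid"
Op 5 (replace idx 0: 'h' -> 'f'): "hgeid" -> "fgeid"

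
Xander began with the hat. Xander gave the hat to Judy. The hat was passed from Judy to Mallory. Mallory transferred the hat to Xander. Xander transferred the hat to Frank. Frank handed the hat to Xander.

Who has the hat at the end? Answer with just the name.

Tracking the hat through each event:
Start: Xander has the hat.
After event 1: Judy has the hat.
After event 2: Mallory has the hat.
After event 3: Xander has the hat.
After event 4: Frank has the hat.
After event 5: Xander has the hat.

Answer: Xander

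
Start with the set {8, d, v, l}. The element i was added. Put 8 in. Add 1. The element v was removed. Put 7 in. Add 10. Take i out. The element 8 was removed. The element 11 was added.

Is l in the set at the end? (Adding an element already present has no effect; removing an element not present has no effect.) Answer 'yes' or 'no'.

Tracking the set through each operation:
Start: {8, d, l, v}
Event 1 (add i): added. Set: {8, d, i, l, v}
Event 2 (add 8): already present, no change. Set: {8, d, i, l, v}
Event 3 (add 1): added. Set: {1, 8, d, i, l, v}
Event 4 (remove v): removed. Set: {1, 8, d, i, l}
Event 5 (add 7): added. Set: {1, 7, 8, d, i, l}
Event 6 (add 10): added. Set: {1, 10, 7, 8, d, i, l}
Event 7 (remove i): removed. Set: {1, 10, 7, 8, d, l}
Event 8 (remove 8): removed. Set: {1, 10, 7, d, l}
Event 9 (add 11): added. Set: {1, 10, 11, 7, d, l}

Final set: {1, 10, 11, 7, d, l} (size 6)
l is in the final set.

Answer: yes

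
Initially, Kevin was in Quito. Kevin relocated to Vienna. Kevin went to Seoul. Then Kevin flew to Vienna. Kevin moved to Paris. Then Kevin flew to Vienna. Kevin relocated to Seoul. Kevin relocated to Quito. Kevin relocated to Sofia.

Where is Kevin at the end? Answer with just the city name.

Tracking Kevin's location:
Start: Kevin is in Quito.
After move 1: Quito -> Vienna. Kevin is in Vienna.
After move 2: Vienna -> Seoul. Kevin is in Seoul.
After move 3: Seoul -> Vienna. Kevin is in Vienna.
After move 4: Vienna -> Paris. Kevin is in Paris.
After move 5: Paris -> Vienna. Kevin is in Vienna.
After move 6: Vienna -> Seoul. Kevin is in Seoul.
After move 7: Seoul -> Quito. Kevin is in Quito.
After move 8: Quito -> Sofia. Kevin is in Sofia.

Answer: Sofia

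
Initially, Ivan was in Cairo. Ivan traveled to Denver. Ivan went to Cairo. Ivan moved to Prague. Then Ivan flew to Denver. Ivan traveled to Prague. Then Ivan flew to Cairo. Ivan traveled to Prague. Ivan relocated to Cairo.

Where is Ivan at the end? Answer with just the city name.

Tracking Ivan's location:
Start: Ivan is in Cairo.
After move 1: Cairo -> Denver. Ivan is in Denver.
After move 2: Denver -> Cairo. Ivan is in Cairo.
After move 3: Cairo -> Prague. Ivan is in Prague.
After move 4: Prague -> Denver. Ivan is in Denver.
After move 5: Denver -> Prague. Ivan is in Prague.
After move 6: Prague -> Cairo. Ivan is in Cairo.
After move 7: Cairo -> Prague. Ivan is in Prague.
After move 8: Prague -> Cairo. Ivan is in Cairo.

Answer: Cairo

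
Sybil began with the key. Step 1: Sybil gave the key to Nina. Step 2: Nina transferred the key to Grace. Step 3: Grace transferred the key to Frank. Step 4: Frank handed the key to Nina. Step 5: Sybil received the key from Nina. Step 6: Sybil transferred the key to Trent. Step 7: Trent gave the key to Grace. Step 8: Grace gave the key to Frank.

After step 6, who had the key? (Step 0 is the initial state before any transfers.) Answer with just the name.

Tracking the key holder through step 6:
After step 0 (start): Sybil
After step 1: Nina
After step 2: Grace
After step 3: Frank
After step 4: Nina
After step 5: Sybil
After step 6: Trent

At step 6, the holder is Trent.

Answer: Trent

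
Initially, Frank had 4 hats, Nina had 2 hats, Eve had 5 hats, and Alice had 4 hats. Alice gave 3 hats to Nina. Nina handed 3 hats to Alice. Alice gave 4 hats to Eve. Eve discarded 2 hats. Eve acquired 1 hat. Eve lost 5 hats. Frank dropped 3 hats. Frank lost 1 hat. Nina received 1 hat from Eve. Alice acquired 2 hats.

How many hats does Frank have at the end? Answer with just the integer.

Answer: 0

Derivation:
Tracking counts step by step:
Start: Frank=4, Nina=2, Eve=5, Alice=4
Event 1 (Alice -> Nina, 3): Alice: 4 -> 1, Nina: 2 -> 5. State: Frank=4, Nina=5, Eve=5, Alice=1
Event 2 (Nina -> Alice, 3): Nina: 5 -> 2, Alice: 1 -> 4. State: Frank=4, Nina=2, Eve=5, Alice=4
Event 3 (Alice -> Eve, 4): Alice: 4 -> 0, Eve: 5 -> 9. State: Frank=4, Nina=2, Eve=9, Alice=0
Event 4 (Eve -2): Eve: 9 -> 7. State: Frank=4, Nina=2, Eve=7, Alice=0
Event 5 (Eve +1): Eve: 7 -> 8. State: Frank=4, Nina=2, Eve=8, Alice=0
Event 6 (Eve -5): Eve: 8 -> 3. State: Frank=4, Nina=2, Eve=3, Alice=0
Event 7 (Frank -3): Frank: 4 -> 1. State: Frank=1, Nina=2, Eve=3, Alice=0
Event 8 (Frank -1): Frank: 1 -> 0. State: Frank=0, Nina=2, Eve=3, Alice=0
Event 9 (Eve -> Nina, 1): Eve: 3 -> 2, Nina: 2 -> 3. State: Frank=0, Nina=3, Eve=2, Alice=0
Event 10 (Alice +2): Alice: 0 -> 2. State: Frank=0, Nina=3, Eve=2, Alice=2

Frank's final count: 0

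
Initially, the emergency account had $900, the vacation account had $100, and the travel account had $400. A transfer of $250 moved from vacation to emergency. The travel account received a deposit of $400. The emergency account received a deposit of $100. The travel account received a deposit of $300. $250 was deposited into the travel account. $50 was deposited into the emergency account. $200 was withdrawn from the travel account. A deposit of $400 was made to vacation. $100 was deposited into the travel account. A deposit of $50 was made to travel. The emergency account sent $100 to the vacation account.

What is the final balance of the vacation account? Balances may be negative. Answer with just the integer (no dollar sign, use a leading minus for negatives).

Tracking account balances step by step:
Start: emergency=900, vacation=100, travel=400
Event 1 (transfer 250 vacation -> emergency): vacation: 100 - 250 = -150, emergency: 900 + 250 = 1150. Balances: emergency=1150, vacation=-150, travel=400
Event 2 (deposit 400 to travel): travel: 400 + 400 = 800. Balances: emergency=1150, vacation=-150, travel=800
Event 3 (deposit 100 to emergency): emergency: 1150 + 100 = 1250. Balances: emergency=1250, vacation=-150, travel=800
Event 4 (deposit 300 to travel): travel: 800 + 300 = 1100. Balances: emergency=1250, vacation=-150, travel=1100
Event 5 (deposit 250 to travel): travel: 1100 + 250 = 1350. Balances: emergency=1250, vacation=-150, travel=1350
Event 6 (deposit 50 to emergency): emergency: 1250 + 50 = 1300. Balances: emergency=1300, vacation=-150, travel=1350
Event 7 (withdraw 200 from travel): travel: 1350 - 200 = 1150. Balances: emergency=1300, vacation=-150, travel=1150
Event 8 (deposit 400 to vacation): vacation: -150 + 400 = 250. Balances: emergency=1300, vacation=250, travel=1150
Event 9 (deposit 100 to travel): travel: 1150 + 100 = 1250. Balances: emergency=1300, vacation=250, travel=1250
Event 10 (deposit 50 to travel): travel: 1250 + 50 = 1300. Balances: emergency=1300, vacation=250, travel=1300
Event 11 (transfer 100 emergency -> vacation): emergency: 1300 - 100 = 1200, vacation: 250 + 100 = 350. Balances: emergency=1200, vacation=350, travel=1300

Final balance of vacation: 350

Answer: 350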